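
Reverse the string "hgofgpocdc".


Input: hgofgpocdc
Reading characters right to left:
  Position 9: 'c'
  Position 8: 'd'
  Position 7: 'c'
  Position 6: 'o'
  Position 5: 'p'
  Position 4: 'g'
  Position 3: 'f'
  Position 2: 'o'
  Position 1: 'g'
  Position 0: 'h'
Reversed: cdcopgfogh

cdcopgfogh


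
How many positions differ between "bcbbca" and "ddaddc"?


Comparing "bcbbca" and "ddaddc" position by position:
  Position 0: 'b' vs 'd' => DIFFER
  Position 1: 'c' vs 'd' => DIFFER
  Position 2: 'b' vs 'a' => DIFFER
  Position 3: 'b' vs 'd' => DIFFER
  Position 4: 'c' vs 'd' => DIFFER
  Position 5: 'a' vs 'c' => DIFFER
Positions that differ: 6

6


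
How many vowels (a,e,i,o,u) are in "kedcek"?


Input: kedcek
Checking each character:
  'k' at position 0: consonant
  'e' at position 1: vowel (running total: 1)
  'd' at position 2: consonant
  'c' at position 3: consonant
  'e' at position 4: vowel (running total: 2)
  'k' at position 5: consonant
Total vowels: 2

2


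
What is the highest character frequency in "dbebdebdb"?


Input: dbebdebdb
Character counts:
  'b': 4
  'd': 3
  'e': 2
Maximum frequency: 4

4


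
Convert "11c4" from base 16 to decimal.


Input: "11c4" in base 16
Positional expansion:
  Digit '1' (value 1) x 16^3 = 4096
  Digit '1' (value 1) x 16^2 = 256
  Digit 'c' (value 12) x 16^1 = 192
  Digit '4' (value 4) x 16^0 = 4
Sum = 4548

4548


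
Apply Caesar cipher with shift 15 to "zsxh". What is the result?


Caesar cipher: shift "zsxh" by 15
  'z' (pos 25) + 15 = pos 14 = 'o'
  's' (pos 18) + 15 = pos 7 = 'h'
  'x' (pos 23) + 15 = pos 12 = 'm'
  'h' (pos 7) + 15 = pos 22 = 'w'
Result: ohmw

ohmw


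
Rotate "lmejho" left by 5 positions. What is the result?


Input: "lmejho", rotate left by 5
First 5 characters: "lmejh"
Remaining characters: "o"
Concatenate remaining + first: "o" + "lmejh" = "olmejh"

olmejh


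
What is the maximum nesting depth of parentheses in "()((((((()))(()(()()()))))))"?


Input: "()((((((()))(()(()()()))))))"
Tracking depth:
  Position 0 '(': depth becomes 1
  Position 1 ')': depth becomes 0
  Position 2 '(': depth becomes 1
  Position 3 '(': depth becomes 2
  Position 4 '(': depth becomes 3
  Position 5 '(': depth becomes 4
  Position 6 '(': depth becomes 5
  Position 7 '(': depth becomes 6
  Position 8 '(': depth becomes 7
  Position 9 ')': depth becomes 6
  Position 10 ')': depth becomes 5
  Position 11 ')': depth becomes 4
  Position 12 '(': depth becomes 5
  Position 13 '(': depth becomes 6
  Position 14 ')': depth becomes 5
  Position 15 '(': depth becomes 6
  Position 16 '(': depth becomes 7
  Position 17 ')': depth becomes 6
  Position 18 '(': depth becomes 7
  Position 19 ')': depth becomes 6
  Position 20 '(': depth becomes 7
  Position 21 ')': depth becomes 6
  Position 22 ')': depth becomes 5
  Position 23 ')': depth becomes 4
  Position 24 ')': depth becomes 3
  Position 25 ')': depth becomes 2
  Position 26 ')': depth becomes 1
  Position 27 ')': depth becomes 0
Maximum depth reached: 7

7


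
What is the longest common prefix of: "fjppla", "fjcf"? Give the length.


Words: fjppla, fjcf
  Position 0: all 'f' => match
  Position 1: all 'j' => match
  Position 2: ('p', 'c') => mismatch, stop
LCP = "fj" (length 2)

2


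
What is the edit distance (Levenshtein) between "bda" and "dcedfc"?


Computing edit distance: "bda" -> "dcedfc"
DP table:
           d    c    e    d    f    c
      0    1    2    3    4    5    6
  b   1    1    2    3    4    5    6
  d   2    1    2    3    3    4    5
  a   3    2    2    3    4    4    5
Edit distance = dp[3][6] = 5

5


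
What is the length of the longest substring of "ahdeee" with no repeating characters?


Input: "ahdeee"
Sliding window (track last position of each char):
  Position 0 ('a'): window [0,0] length 1 -- new best
  Position 1 ('h'): window [0,1] length 2 -- new best
  Position 2 ('d'): window [0,2] length 3 -- new best
  Position 3 ('e'): window [0,3] length 4 -- new best
  Position 4 ('e'): repeat (last at 3), move window start to 4
  Position 4 ('e'): window [4,4] length 1
  Position 5 ('e'): repeat (last at 4), move window start to 5
  Position 5 ('e'): window [5,5] length 1
Longest substring with no repeats: "ahde" with length 4

4


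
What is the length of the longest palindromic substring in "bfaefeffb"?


Input: "bfaefeffb"
Checking substrings for palindromes:
  [3:6] "efe" (len 3) => palindrome
  [4:7] "fef" (len 3) => palindrome
  [6:8] "ff" (len 2) => palindrome
Longest palindromic substring: "efe" with length 3

3


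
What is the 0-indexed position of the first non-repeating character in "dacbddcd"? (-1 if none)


Input: dacbddcd
Character frequencies:
  'a': 1
  'b': 1
  'c': 2
  'd': 4
Scanning left to right for freq == 1:
  Position 0 ('d'): freq=4, skip
  Position 1 ('a'): unique! => answer = 1

1


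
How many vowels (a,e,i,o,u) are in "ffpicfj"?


Input: ffpicfj
Checking each character:
  'f' at position 0: consonant
  'f' at position 1: consonant
  'p' at position 2: consonant
  'i' at position 3: vowel (running total: 1)
  'c' at position 4: consonant
  'f' at position 5: consonant
  'j' at position 6: consonant
Total vowels: 1

1


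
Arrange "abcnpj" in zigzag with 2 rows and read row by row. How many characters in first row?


Zigzag "abcnpj" into 2 rows:
Placing characters:
  'a' => row 0
  'b' => row 1
  'c' => row 0
  'n' => row 1
  'p' => row 0
  'j' => row 1
Rows:
  Row 0: "acp"
  Row 1: "bnj"
First row length: 3

3


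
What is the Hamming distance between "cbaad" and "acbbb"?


Comparing "cbaad" and "acbbb" position by position:
  Position 0: 'c' vs 'a' => differ
  Position 1: 'b' vs 'c' => differ
  Position 2: 'a' vs 'b' => differ
  Position 3: 'a' vs 'b' => differ
  Position 4: 'd' vs 'b' => differ
Total differences (Hamming distance): 5

5


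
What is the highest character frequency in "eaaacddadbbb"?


Input: eaaacddadbbb
Character counts:
  'a': 4
  'b': 3
  'c': 1
  'd': 3
  'e': 1
Maximum frequency: 4

4


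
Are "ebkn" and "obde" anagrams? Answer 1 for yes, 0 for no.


Strings: "ebkn", "obde"
Sorted first:  bekn
Sorted second: bdeo
Differ at position 1: 'e' vs 'd' => not anagrams

0


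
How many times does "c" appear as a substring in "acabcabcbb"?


Searching for "c" in "acabcabcbb"
Scanning each position:
  Position 0: "a" => no
  Position 1: "c" => MATCH
  Position 2: "a" => no
  Position 3: "b" => no
  Position 4: "c" => MATCH
  Position 5: "a" => no
  Position 6: "b" => no
  Position 7: "c" => MATCH
  Position 8: "b" => no
  Position 9: "b" => no
Total occurrences: 3

3


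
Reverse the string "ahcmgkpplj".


Input: ahcmgkpplj
Reading characters right to left:
  Position 9: 'j'
  Position 8: 'l'
  Position 7: 'p'
  Position 6: 'p'
  Position 5: 'k'
  Position 4: 'g'
  Position 3: 'm'
  Position 2: 'c'
  Position 1: 'h'
  Position 0: 'a'
Reversed: jlppkgmcha

jlppkgmcha


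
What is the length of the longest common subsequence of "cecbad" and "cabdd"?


LCS of "cecbad" and "cabdd"
DP table:
           c    a    b    d    d
      0    0    0    0    0    0
  c   0    1    1    1    1    1
  e   0    1    1    1    1    1
  c   0    1    1    1    1    1
  b   0    1    1    2    2    2
  a   0    1    2    2    2    2
  d   0    1    2    2    3    3
LCS length = dp[6][5] = 3

3


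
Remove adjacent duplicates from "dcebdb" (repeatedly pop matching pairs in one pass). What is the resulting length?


Input: dcebdb
Stack-based adjacent duplicate removal:
  Read 'd': push. Stack: d
  Read 'c': push. Stack: dc
  Read 'e': push. Stack: dce
  Read 'b': push. Stack: dceb
  Read 'd': push. Stack: dcebd
  Read 'b': push. Stack: dcebdb
Final stack: "dcebdb" (length 6)

6


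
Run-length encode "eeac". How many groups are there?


Input: eeac
Scanning for consecutive runs:
  Group 1: 'e' x 2 (positions 0-1)
  Group 2: 'a' x 1 (positions 2-2)
  Group 3: 'c' x 1 (positions 3-3)
Total groups: 3

3


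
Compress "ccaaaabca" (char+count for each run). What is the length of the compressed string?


Input: ccaaaabca
Runs:
  'c' x 2 => "c2"
  'a' x 4 => "a4"
  'b' x 1 => "b1"
  'c' x 1 => "c1"
  'a' x 1 => "a1"
Compressed: "c2a4b1c1a1"
Compressed length: 10

10


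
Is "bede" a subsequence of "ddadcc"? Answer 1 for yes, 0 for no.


Check if "bede" is a subsequence of "ddadcc"
Greedy scan:
  Position 0 ('d'): no match needed
  Position 1 ('d'): no match needed
  Position 2 ('a'): no match needed
  Position 3 ('d'): no match needed
  Position 4 ('c'): no match needed
  Position 5 ('c'): no match needed
Only matched 0/4 characters => not a subsequence

0


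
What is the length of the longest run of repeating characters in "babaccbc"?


Input: "babaccbc"
Scanning for longest run:
  Position 1 ('a'): new char, reset run to 1
  Position 2 ('b'): new char, reset run to 1
  Position 3 ('a'): new char, reset run to 1
  Position 4 ('c'): new char, reset run to 1
  Position 5 ('c'): continues run of 'c', length=2
  Position 6 ('b'): new char, reset run to 1
  Position 7 ('c'): new char, reset run to 1
Longest run: 'c' with length 2

2


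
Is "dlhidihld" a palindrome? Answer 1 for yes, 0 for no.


Input: dlhidihld
Reversed: dlhidihld
  Compare pos 0 ('d') with pos 8 ('d'): match
  Compare pos 1 ('l') with pos 7 ('l'): match
  Compare pos 2 ('h') with pos 6 ('h'): match
  Compare pos 3 ('i') with pos 5 ('i'): match
Result: palindrome

1


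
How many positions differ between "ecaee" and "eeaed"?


Comparing "ecaee" and "eeaed" position by position:
  Position 0: 'e' vs 'e' => same
  Position 1: 'c' vs 'e' => DIFFER
  Position 2: 'a' vs 'a' => same
  Position 3: 'e' vs 'e' => same
  Position 4: 'e' vs 'd' => DIFFER
Positions that differ: 2

2


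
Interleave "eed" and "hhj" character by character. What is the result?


Interleaving "eed" and "hhj":
  Position 0: 'e' from first, 'h' from second => "eh"
  Position 1: 'e' from first, 'h' from second => "eh"
  Position 2: 'd' from first, 'j' from second => "dj"
Result: ehehdj

ehehdj


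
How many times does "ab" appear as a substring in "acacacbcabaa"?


Searching for "ab" in "acacacbcabaa"
Scanning each position:
  Position 0: "ac" => no
  Position 1: "ca" => no
  Position 2: "ac" => no
  Position 3: "ca" => no
  Position 4: "ac" => no
  Position 5: "cb" => no
  Position 6: "bc" => no
  Position 7: "ca" => no
  Position 8: "ab" => MATCH
  Position 9: "ba" => no
  Position 10: "aa" => no
Total occurrences: 1

1


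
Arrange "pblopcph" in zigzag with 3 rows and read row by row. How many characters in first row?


Zigzag "pblopcph" into 3 rows:
Placing characters:
  'p' => row 0
  'b' => row 1
  'l' => row 2
  'o' => row 1
  'p' => row 0
  'c' => row 1
  'p' => row 2
  'h' => row 1
Rows:
  Row 0: "pp"
  Row 1: "boch"
  Row 2: "lp"
First row length: 2

2


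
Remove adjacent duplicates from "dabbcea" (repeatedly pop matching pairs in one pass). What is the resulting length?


Input: dabbcea
Stack-based adjacent duplicate removal:
  Read 'd': push. Stack: d
  Read 'a': push. Stack: da
  Read 'b': push. Stack: dab
  Read 'b': matches stack top 'b' => pop. Stack: da
  Read 'c': push. Stack: dac
  Read 'e': push. Stack: dace
  Read 'a': push. Stack: dacea
Final stack: "dacea" (length 5)

5


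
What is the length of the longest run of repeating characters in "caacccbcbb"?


Input: "caacccbcbb"
Scanning for longest run:
  Position 1 ('a'): new char, reset run to 1
  Position 2 ('a'): continues run of 'a', length=2
  Position 3 ('c'): new char, reset run to 1
  Position 4 ('c'): continues run of 'c', length=2
  Position 5 ('c'): continues run of 'c', length=3
  Position 6 ('b'): new char, reset run to 1
  Position 7 ('c'): new char, reset run to 1
  Position 8 ('b'): new char, reset run to 1
  Position 9 ('b'): continues run of 'b', length=2
Longest run: 'c' with length 3

3


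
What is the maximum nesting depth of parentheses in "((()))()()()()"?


Input: "((()))()()()()"
Tracking depth:
  Position 0 '(': depth becomes 1
  Position 1 '(': depth becomes 2
  Position 2 '(': depth becomes 3
  Position 3 ')': depth becomes 2
  Position 4 ')': depth becomes 1
  Position 5 ')': depth becomes 0
  Position 6 '(': depth becomes 1
  Position 7 ')': depth becomes 0
  Position 8 '(': depth becomes 1
  Position 9 ')': depth becomes 0
  Position 10 '(': depth becomes 1
  Position 11 ')': depth becomes 0
  Position 12 '(': depth becomes 1
  Position 13 ')': depth becomes 0
Maximum depth reached: 3

3


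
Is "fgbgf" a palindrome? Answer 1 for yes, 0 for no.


Input: fgbgf
Reversed: fgbgf
  Compare pos 0 ('f') with pos 4 ('f'): match
  Compare pos 1 ('g') with pos 3 ('g'): match
Result: palindrome

1


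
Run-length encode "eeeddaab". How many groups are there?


Input: eeeddaab
Scanning for consecutive runs:
  Group 1: 'e' x 3 (positions 0-2)
  Group 2: 'd' x 2 (positions 3-4)
  Group 3: 'a' x 2 (positions 5-6)
  Group 4: 'b' x 1 (positions 7-7)
Total groups: 4

4


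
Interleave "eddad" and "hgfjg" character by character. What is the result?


Interleaving "eddad" and "hgfjg":
  Position 0: 'e' from first, 'h' from second => "eh"
  Position 1: 'd' from first, 'g' from second => "dg"
  Position 2: 'd' from first, 'f' from second => "df"
  Position 3: 'a' from first, 'j' from second => "aj"
  Position 4: 'd' from first, 'g' from second => "dg"
Result: ehdgdfajdg

ehdgdfajdg


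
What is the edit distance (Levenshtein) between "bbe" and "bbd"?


Computing edit distance: "bbe" -> "bbd"
DP table:
           b    b    d
      0    1    2    3
  b   1    0    1    2
  b   2    1    0    1
  e   3    2    1    1
Edit distance = dp[3][3] = 1

1


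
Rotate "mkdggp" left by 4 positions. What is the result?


Input: "mkdggp", rotate left by 4
First 4 characters: "mkdg"
Remaining characters: "gp"
Concatenate remaining + first: "gp" + "mkdg" = "gpmkdg"

gpmkdg


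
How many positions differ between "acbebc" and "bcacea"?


Comparing "acbebc" and "bcacea" position by position:
  Position 0: 'a' vs 'b' => DIFFER
  Position 1: 'c' vs 'c' => same
  Position 2: 'b' vs 'a' => DIFFER
  Position 3: 'e' vs 'c' => DIFFER
  Position 4: 'b' vs 'e' => DIFFER
  Position 5: 'c' vs 'a' => DIFFER
Positions that differ: 5

5


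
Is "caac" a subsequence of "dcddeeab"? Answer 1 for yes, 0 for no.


Check if "caac" is a subsequence of "dcddeeab"
Greedy scan:
  Position 0 ('d'): no match needed
  Position 1 ('c'): matches sub[0] = 'c'
  Position 2 ('d'): no match needed
  Position 3 ('d'): no match needed
  Position 4 ('e'): no match needed
  Position 5 ('e'): no match needed
  Position 6 ('a'): matches sub[1] = 'a'
  Position 7 ('b'): no match needed
Only matched 2/4 characters => not a subsequence

0


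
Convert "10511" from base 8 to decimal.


Input: "10511" in base 8
Positional expansion:
  Digit '1' (value 1) x 8^4 = 4096
  Digit '0' (value 0) x 8^3 = 0
  Digit '5' (value 5) x 8^2 = 320
  Digit '1' (value 1) x 8^1 = 8
  Digit '1' (value 1) x 8^0 = 1
Sum = 4425

4425


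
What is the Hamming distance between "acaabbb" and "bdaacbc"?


Comparing "acaabbb" and "bdaacbc" position by position:
  Position 0: 'a' vs 'b' => differ
  Position 1: 'c' vs 'd' => differ
  Position 2: 'a' vs 'a' => same
  Position 3: 'a' vs 'a' => same
  Position 4: 'b' vs 'c' => differ
  Position 5: 'b' vs 'b' => same
  Position 6: 'b' vs 'c' => differ
Total differences (Hamming distance): 4

4


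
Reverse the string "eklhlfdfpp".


Input: eklhlfdfpp
Reading characters right to left:
  Position 9: 'p'
  Position 8: 'p'
  Position 7: 'f'
  Position 6: 'd'
  Position 5: 'f'
  Position 4: 'l'
  Position 3: 'h'
  Position 2: 'l'
  Position 1: 'k'
  Position 0: 'e'
Reversed: ppfdflhlke

ppfdflhlke


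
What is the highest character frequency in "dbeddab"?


Input: dbeddab
Character counts:
  'a': 1
  'b': 2
  'd': 3
  'e': 1
Maximum frequency: 3

3


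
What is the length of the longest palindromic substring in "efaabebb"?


Input: "efaabebb"
Checking substrings for palindromes:
  [4:7] "beb" (len 3) => palindrome
  [2:4] "aa" (len 2) => palindrome
  [6:8] "bb" (len 2) => palindrome
Longest palindromic substring: "beb" with length 3

3


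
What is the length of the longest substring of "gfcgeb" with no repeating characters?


Input: "gfcgeb"
Sliding window (track last position of each char):
  Position 0 ('g'): window [0,0] length 1 -- new best
  Position 1 ('f'): window [0,1] length 2 -- new best
  Position 2 ('c'): window [0,2] length 3 -- new best
  Position 3 ('g'): repeat (last at 0), move window start to 1
  Position 3 ('g'): window [1,3] length 3
  Position 4 ('e'): window [1,4] length 4 -- new best
  Position 5 ('b'): window [1,5] length 5 -- new best
Longest substring with no repeats: "fcgeb" with length 5

5


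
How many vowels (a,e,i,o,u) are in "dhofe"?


Input: dhofe
Checking each character:
  'd' at position 0: consonant
  'h' at position 1: consonant
  'o' at position 2: vowel (running total: 1)
  'f' at position 3: consonant
  'e' at position 4: vowel (running total: 2)
Total vowels: 2

2


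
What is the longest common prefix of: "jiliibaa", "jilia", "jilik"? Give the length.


Words: jiliibaa, jilia, jilik
  Position 0: all 'j' => match
  Position 1: all 'i' => match
  Position 2: all 'l' => match
  Position 3: all 'i' => match
  Position 4: ('i', 'a', 'k') => mismatch, stop
LCP = "jili" (length 4)

4


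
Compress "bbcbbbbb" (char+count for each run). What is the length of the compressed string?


Input: bbcbbbbb
Runs:
  'b' x 2 => "b2"
  'c' x 1 => "c1"
  'b' x 5 => "b5"
Compressed: "b2c1b5"
Compressed length: 6

6


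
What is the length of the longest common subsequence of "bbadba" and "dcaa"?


LCS of "bbadba" and "dcaa"
DP table:
           d    c    a    a
      0    0    0    0    0
  b   0    0    0    0    0
  b   0    0    0    0    0
  a   0    0    0    1    1
  d   0    1    1    1    1
  b   0    1    1    1    1
  a   0    1    1    2    2
LCS length = dp[6][4] = 2

2


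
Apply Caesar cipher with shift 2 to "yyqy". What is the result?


Caesar cipher: shift "yyqy" by 2
  'y' (pos 24) + 2 = pos 0 = 'a'
  'y' (pos 24) + 2 = pos 0 = 'a'
  'q' (pos 16) + 2 = pos 18 = 's'
  'y' (pos 24) + 2 = pos 0 = 'a'
Result: aasa

aasa


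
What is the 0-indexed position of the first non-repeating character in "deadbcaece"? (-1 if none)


Input: deadbcaece
Character frequencies:
  'a': 2
  'b': 1
  'c': 2
  'd': 2
  'e': 3
Scanning left to right for freq == 1:
  Position 0 ('d'): freq=2, skip
  Position 1 ('e'): freq=3, skip
  Position 2 ('a'): freq=2, skip
  Position 3 ('d'): freq=2, skip
  Position 4 ('b'): unique! => answer = 4

4


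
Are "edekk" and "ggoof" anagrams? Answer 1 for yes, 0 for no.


Strings: "edekk", "ggoof"
Sorted first:  deekk
Sorted second: fggoo
Differ at position 0: 'd' vs 'f' => not anagrams

0


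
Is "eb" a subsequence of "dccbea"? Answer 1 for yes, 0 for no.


Check if "eb" is a subsequence of "dccbea"
Greedy scan:
  Position 0 ('d'): no match needed
  Position 1 ('c'): no match needed
  Position 2 ('c'): no match needed
  Position 3 ('b'): no match needed
  Position 4 ('e'): matches sub[0] = 'e'
  Position 5 ('a'): no match needed
Only matched 1/2 characters => not a subsequence

0


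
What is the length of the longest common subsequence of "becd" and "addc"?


LCS of "becd" and "addc"
DP table:
           a    d    d    c
      0    0    0    0    0
  b   0    0    0    0    0
  e   0    0    0    0    0
  c   0    0    0    0    1
  d   0    0    1    1    1
LCS length = dp[4][4] = 1

1


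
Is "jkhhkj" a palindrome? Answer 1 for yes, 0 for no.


Input: jkhhkj
Reversed: jkhhkj
  Compare pos 0 ('j') with pos 5 ('j'): match
  Compare pos 1 ('k') with pos 4 ('k'): match
  Compare pos 2 ('h') with pos 3 ('h'): match
Result: palindrome

1


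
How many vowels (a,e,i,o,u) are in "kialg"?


Input: kialg
Checking each character:
  'k' at position 0: consonant
  'i' at position 1: vowel (running total: 1)
  'a' at position 2: vowel (running total: 2)
  'l' at position 3: consonant
  'g' at position 4: consonant
Total vowels: 2

2


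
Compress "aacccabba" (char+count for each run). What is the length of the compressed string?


Input: aacccabba
Runs:
  'a' x 2 => "a2"
  'c' x 3 => "c3"
  'a' x 1 => "a1"
  'b' x 2 => "b2"
  'a' x 1 => "a1"
Compressed: "a2c3a1b2a1"
Compressed length: 10

10


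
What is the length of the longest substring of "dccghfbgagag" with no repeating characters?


Input: "dccghfbgagag"
Sliding window (track last position of each char):
  Position 0 ('d'): window [0,0] length 1 -- new best
  Position 1 ('c'): window [0,1] length 2 -- new best
  Position 2 ('c'): repeat (last at 1), move window start to 2
  Position 2 ('c'): window [2,2] length 1
  Position 3 ('g'): window [2,3] length 2
  Position 4 ('h'): window [2,4] length 3 -- new best
  Position 5 ('f'): window [2,5] length 4 -- new best
  Position 6 ('b'): window [2,6] length 5 -- new best
  Position 7 ('g'): repeat (last at 3), move window start to 4
  Position 7 ('g'): window [4,7] length 4
  Position 8 ('a'): window [4,8] length 5
  Position 9 ('g'): repeat (last at 7), move window start to 8
  Position 9 ('g'): window [8,9] length 2
  Position 10 ('a'): repeat (last at 8), move window start to 9
  Position 10 ('a'): window [9,10] length 2
  Position 11 ('g'): repeat (last at 9), move window start to 10
  Position 11 ('g'): window [10,11] length 2
Longest substring with no repeats: "cghfb" with length 5

5


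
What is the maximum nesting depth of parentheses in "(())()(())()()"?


Input: "(())()(())()()"
Tracking depth:
  Position 0 '(': depth becomes 1
  Position 1 '(': depth becomes 2
  Position 2 ')': depth becomes 1
  Position 3 ')': depth becomes 0
  Position 4 '(': depth becomes 1
  Position 5 ')': depth becomes 0
  Position 6 '(': depth becomes 1
  Position 7 '(': depth becomes 2
  Position 8 ')': depth becomes 1
  Position 9 ')': depth becomes 0
  Position 10 '(': depth becomes 1
  Position 11 ')': depth becomes 0
  Position 12 '(': depth becomes 1
  Position 13 ')': depth becomes 0
Maximum depth reached: 2

2


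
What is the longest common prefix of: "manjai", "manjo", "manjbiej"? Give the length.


Words: manjai, manjo, manjbiej
  Position 0: all 'm' => match
  Position 1: all 'a' => match
  Position 2: all 'n' => match
  Position 3: all 'j' => match
  Position 4: ('a', 'o', 'b') => mismatch, stop
LCP = "manj" (length 4)

4


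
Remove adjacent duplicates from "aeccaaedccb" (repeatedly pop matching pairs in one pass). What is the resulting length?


Input: aeccaaedccb
Stack-based adjacent duplicate removal:
  Read 'a': push. Stack: a
  Read 'e': push. Stack: ae
  Read 'c': push. Stack: aec
  Read 'c': matches stack top 'c' => pop. Stack: ae
  Read 'a': push. Stack: aea
  Read 'a': matches stack top 'a' => pop. Stack: ae
  Read 'e': matches stack top 'e' => pop. Stack: a
  Read 'd': push. Stack: ad
  Read 'c': push. Stack: adc
  Read 'c': matches stack top 'c' => pop. Stack: ad
  Read 'b': push. Stack: adb
Final stack: "adb" (length 3)

3


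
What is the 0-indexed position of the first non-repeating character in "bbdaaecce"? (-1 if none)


Input: bbdaaecce
Character frequencies:
  'a': 2
  'b': 2
  'c': 2
  'd': 1
  'e': 2
Scanning left to right for freq == 1:
  Position 0 ('b'): freq=2, skip
  Position 1 ('b'): freq=2, skip
  Position 2 ('d'): unique! => answer = 2

2


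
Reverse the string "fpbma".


Input: fpbma
Reading characters right to left:
  Position 4: 'a'
  Position 3: 'm'
  Position 2: 'b'
  Position 1: 'p'
  Position 0: 'f'
Reversed: ambpf

ambpf


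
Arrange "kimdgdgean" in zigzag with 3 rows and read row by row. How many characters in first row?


Zigzag "kimdgdgean" into 3 rows:
Placing characters:
  'k' => row 0
  'i' => row 1
  'm' => row 2
  'd' => row 1
  'g' => row 0
  'd' => row 1
  'g' => row 2
  'e' => row 1
  'a' => row 0
  'n' => row 1
Rows:
  Row 0: "kga"
  Row 1: "idden"
  Row 2: "mg"
First row length: 3

3


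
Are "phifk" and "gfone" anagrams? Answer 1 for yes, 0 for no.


Strings: "phifk", "gfone"
Sorted first:  fhikp
Sorted second: efgno
Differ at position 0: 'f' vs 'e' => not anagrams

0


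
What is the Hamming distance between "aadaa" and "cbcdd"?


Comparing "aadaa" and "cbcdd" position by position:
  Position 0: 'a' vs 'c' => differ
  Position 1: 'a' vs 'b' => differ
  Position 2: 'd' vs 'c' => differ
  Position 3: 'a' vs 'd' => differ
  Position 4: 'a' vs 'd' => differ
Total differences (Hamming distance): 5

5


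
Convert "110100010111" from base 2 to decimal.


Input: "110100010111" in base 2
Positional expansion:
  Digit '1' (value 1) x 2^11 = 2048
  Digit '1' (value 1) x 2^10 = 1024
  Digit '0' (value 0) x 2^9 = 0
  Digit '1' (value 1) x 2^8 = 256
  Digit '0' (value 0) x 2^7 = 0
  Digit '0' (value 0) x 2^6 = 0
  Digit '0' (value 0) x 2^5 = 0
  Digit '1' (value 1) x 2^4 = 16
  Digit '0' (value 0) x 2^3 = 0
  Digit '1' (value 1) x 2^2 = 4
  Digit '1' (value 1) x 2^1 = 2
  Digit '1' (value 1) x 2^0 = 1
Sum = 3351

3351


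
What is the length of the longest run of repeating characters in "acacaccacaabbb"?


Input: "acacaccacaabbb"
Scanning for longest run:
  Position 1 ('c'): new char, reset run to 1
  Position 2 ('a'): new char, reset run to 1
  Position 3 ('c'): new char, reset run to 1
  Position 4 ('a'): new char, reset run to 1
  Position 5 ('c'): new char, reset run to 1
  Position 6 ('c'): continues run of 'c', length=2
  Position 7 ('a'): new char, reset run to 1
  Position 8 ('c'): new char, reset run to 1
  Position 9 ('a'): new char, reset run to 1
  Position 10 ('a'): continues run of 'a', length=2
  Position 11 ('b'): new char, reset run to 1
  Position 12 ('b'): continues run of 'b', length=2
  Position 13 ('b'): continues run of 'b', length=3
Longest run: 'b' with length 3

3


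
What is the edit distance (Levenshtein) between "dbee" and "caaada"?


Computing edit distance: "dbee" -> "caaada"
DP table:
           c    a    a    a    d    a
      0    1    2    3    4    5    6
  d   1    1    2    3    4    4    5
  b   2    2    2    3    4    5    5
  e   3    3    3    3    4    5    6
  e   4    4    4    4    4    5    6
Edit distance = dp[4][6] = 6

6


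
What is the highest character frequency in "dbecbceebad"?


Input: dbecbceebad
Character counts:
  'a': 1
  'b': 3
  'c': 2
  'd': 2
  'e': 3
Maximum frequency: 3

3


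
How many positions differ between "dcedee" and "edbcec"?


Comparing "dcedee" and "edbcec" position by position:
  Position 0: 'd' vs 'e' => DIFFER
  Position 1: 'c' vs 'd' => DIFFER
  Position 2: 'e' vs 'b' => DIFFER
  Position 3: 'd' vs 'c' => DIFFER
  Position 4: 'e' vs 'e' => same
  Position 5: 'e' vs 'c' => DIFFER
Positions that differ: 5

5


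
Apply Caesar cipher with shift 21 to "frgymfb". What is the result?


Caesar cipher: shift "frgymfb" by 21
  'f' (pos 5) + 21 = pos 0 = 'a'
  'r' (pos 17) + 21 = pos 12 = 'm'
  'g' (pos 6) + 21 = pos 1 = 'b'
  'y' (pos 24) + 21 = pos 19 = 't'
  'm' (pos 12) + 21 = pos 7 = 'h'
  'f' (pos 5) + 21 = pos 0 = 'a'
  'b' (pos 1) + 21 = pos 22 = 'w'
Result: ambthaw

ambthaw


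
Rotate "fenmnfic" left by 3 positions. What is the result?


Input: "fenmnfic", rotate left by 3
First 3 characters: "fen"
Remaining characters: "mnfic"
Concatenate remaining + first: "mnfic" + "fen" = "mnficfen"

mnficfen


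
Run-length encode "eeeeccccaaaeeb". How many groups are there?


Input: eeeeccccaaaeeb
Scanning for consecutive runs:
  Group 1: 'e' x 4 (positions 0-3)
  Group 2: 'c' x 4 (positions 4-7)
  Group 3: 'a' x 3 (positions 8-10)
  Group 4: 'e' x 2 (positions 11-12)
  Group 5: 'b' x 1 (positions 13-13)
Total groups: 5

5


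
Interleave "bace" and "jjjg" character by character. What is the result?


Interleaving "bace" and "jjjg":
  Position 0: 'b' from first, 'j' from second => "bj"
  Position 1: 'a' from first, 'j' from second => "aj"
  Position 2: 'c' from first, 'j' from second => "cj"
  Position 3: 'e' from first, 'g' from second => "eg"
Result: bjajcjeg

bjajcjeg


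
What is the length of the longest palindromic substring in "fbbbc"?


Input: "fbbbc"
Checking substrings for palindromes:
  [1:4] "bbb" (len 3) => palindrome
  [1:3] "bb" (len 2) => palindrome
  [2:4] "bb" (len 2) => palindrome
Longest palindromic substring: "bbb" with length 3

3


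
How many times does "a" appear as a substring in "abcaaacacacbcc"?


Searching for "a" in "abcaaacacacbcc"
Scanning each position:
  Position 0: "a" => MATCH
  Position 1: "b" => no
  Position 2: "c" => no
  Position 3: "a" => MATCH
  Position 4: "a" => MATCH
  Position 5: "a" => MATCH
  Position 6: "c" => no
  Position 7: "a" => MATCH
  Position 8: "c" => no
  Position 9: "a" => MATCH
  Position 10: "c" => no
  Position 11: "b" => no
  Position 12: "c" => no
  Position 13: "c" => no
Total occurrences: 6

6


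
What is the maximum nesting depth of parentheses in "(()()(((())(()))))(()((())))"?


Input: "(()()(((())(()))))(()((())))"
Tracking depth:
  Position 0 '(': depth becomes 1
  Position 1 '(': depth becomes 2
  Position 2 ')': depth becomes 1
  Position 3 '(': depth becomes 2
  Position 4 ')': depth becomes 1
  Position 5 '(': depth becomes 2
  Position 6 '(': depth becomes 3
  Position 7 '(': depth becomes 4
  Position 8 '(': depth becomes 5
  Position 9 ')': depth becomes 4
  Position 10 ')': depth becomes 3
  Position 11 '(': depth becomes 4
  Position 12 '(': depth becomes 5
  Position 13 ')': depth becomes 4
  Position 14 ')': depth becomes 3
  Position 15 ')': depth becomes 2
  Position 16 ')': depth becomes 1
  Position 17 ')': depth becomes 0
  Position 18 '(': depth becomes 1
  Position 19 '(': depth becomes 2
  Position 20 ')': depth becomes 1
  Position 21 '(': depth becomes 2
  Position 22 '(': depth becomes 3
  Position 23 '(': depth becomes 4
  Position 24 ')': depth becomes 3
  Position 25 ')': depth becomes 2
  Position 26 ')': depth becomes 1
  Position 27 ')': depth becomes 0
Maximum depth reached: 5

5


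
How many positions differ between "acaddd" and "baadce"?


Comparing "acaddd" and "baadce" position by position:
  Position 0: 'a' vs 'b' => DIFFER
  Position 1: 'c' vs 'a' => DIFFER
  Position 2: 'a' vs 'a' => same
  Position 3: 'd' vs 'd' => same
  Position 4: 'd' vs 'c' => DIFFER
  Position 5: 'd' vs 'e' => DIFFER
Positions that differ: 4

4


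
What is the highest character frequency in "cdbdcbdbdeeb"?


Input: cdbdcbdbdeeb
Character counts:
  'b': 4
  'c': 2
  'd': 4
  'e': 2
Maximum frequency: 4

4


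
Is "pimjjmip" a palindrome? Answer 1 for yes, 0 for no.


Input: pimjjmip
Reversed: pimjjmip
  Compare pos 0 ('p') with pos 7 ('p'): match
  Compare pos 1 ('i') with pos 6 ('i'): match
  Compare pos 2 ('m') with pos 5 ('m'): match
  Compare pos 3 ('j') with pos 4 ('j'): match
Result: palindrome

1


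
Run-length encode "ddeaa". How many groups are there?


Input: ddeaa
Scanning for consecutive runs:
  Group 1: 'd' x 2 (positions 0-1)
  Group 2: 'e' x 1 (positions 2-2)
  Group 3: 'a' x 2 (positions 3-4)
Total groups: 3

3


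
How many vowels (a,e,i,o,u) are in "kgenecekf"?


Input: kgenecekf
Checking each character:
  'k' at position 0: consonant
  'g' at position 1: consonant
  'e' at position 2: vowel (running total: 1)
  'n' at position 3: consonant
  'e' at position 4: vowel (running total: 2)
  'c' at position 5: consonant
  'e' at position 6: vowel (running total: 3)
  'k' at position 7: consonant
  'f' at position 8: consonant
Total vowels: 3

3


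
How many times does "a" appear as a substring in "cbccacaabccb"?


Searching for "a" in "cbccacaabccb"
Scanning each position:
  Position 0: "c" => no
  Position 1: "b" => no
  Position 2: "c" => no
  Position 3: "c" => no
  Position 4: "a" => MATCH
  Position 5: "c" => no
  Position 6: "a" => MATCH
  Position 7: "a" => MATCH
  Position 8: "b" => no
  Position 9: "c" => no
  Position 10: "c" => no
  Position 11: "b" => no
Total occurrences: 3

3


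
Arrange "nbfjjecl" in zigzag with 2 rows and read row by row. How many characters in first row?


Zigzag "nbfjjecl" into 2 rows:
Placing characters:
  'n' => row 0
  'b' => row 1
  'f' => row 0
  'j' => row 1
  'j' => row 0
  'e' => row 1
  'c' => row 0
  'l' => row 1
Rows:
  Row 0: "nfjc"
  Row 1: "bjel"
First row length: 4

4


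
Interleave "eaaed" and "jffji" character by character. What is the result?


Interleaving "eaaed" and "jffji":
  Position 0: 'e' from first, 'j' from second => "ej"
  Position 1: 'a' from first, 'f' from second => "af"
  Position 2: 'a' from first, 'f' from second => "af"
  Position 3: 'e' from first, 'j' from second => "ej"
  Position 4: 'd' from first, 'i' from second => "di"
Result: ejafafejdi

ejafafejdi


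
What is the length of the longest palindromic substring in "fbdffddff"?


Input: "fbdffddff"
Checking substrings for palindromes:
  [3:9] "ffddff" (len 6) => palindrome
  [2:6] "dffd" (len 4) => palindrome
  [4:8] "fddf" (len 4) => palindrome
  [3:5] "ff" (len 2) => palindrome
  [5:7] "dd" (len 2) => palindrome
  [7:9] "ff" (len 2) => palindrome
Longest palindromic substring: "ffddff" with length 6

6


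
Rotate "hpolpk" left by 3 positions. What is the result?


Input: "hpolpk", rotate left by 3
First 3 characters: "hpo"
Remaining characters: "lpk"
Concatenate remaining + first: "lpk" + "hpo" = "lpkhpo"

lpkhpo


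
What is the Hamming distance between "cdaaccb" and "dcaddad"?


Comparing "cdaaccb" and "dcaddad" position by position:
  Position 0: 'c' vs 'd' => differ
  Position 1: 'd' vs 'c' => differ
  Position 2: 'a' vs 'a' => same
  Position 3: 'a' vs 'd' => differ
  Position 4: 'c' vs 'd' => differ
  Position 5: 'c' vs 'a' => differ
  Position 6: 'b' vs 'd' => differ
Total differences (Hamming distance): 6

6


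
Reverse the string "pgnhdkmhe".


Input: pgnhdkmhe
Reading characters right to left:
  Position 8: 'e'
  Position 7: 'h'
  Position 6: 'm'
  Position 5: 'k'
  Position 4: 'd'
  Position 3: 'h'
  Position 2: 'n'
  Position 1: 'g'
  Position 0: 'p'
Reversed: ehmkdhngp

ehmkdhngp


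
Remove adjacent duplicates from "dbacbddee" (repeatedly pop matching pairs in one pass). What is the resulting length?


Input: dbacbddee
Stack-based adjacent duplicate removal:
  Read 'd': push. Stack: d
  Read 'b': push. Stack: db
  Read 'a': push. Stack: dba
  Read 'c': push. Stack: dbac
  Read 'b': push. Stack: dbacb
  Read 'd': push. Stack: dbacbd
  Read 'd': matches stack top 'd' => pop. Stack: dbacb
  Read 'e': push. Stack: dbacbe
  Read 'e': matches stack top 'e' => pop. Stack: dbacb
Final stack: "dbacb" (length 5)

5


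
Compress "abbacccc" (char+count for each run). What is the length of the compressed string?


Input: abbacccc
Runs:
  'a' x 1 => "a1"
  'b' x 2 => "b2"
  'a' x 1 => "a1"
  'c' x 4 => "c4"
Compressed: "a1b2a1c4"
Compressed length: 8

8


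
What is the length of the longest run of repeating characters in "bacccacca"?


Input: "bacccacca"
Scanning for longest run:
  Position 1 ('a'): new char, reset run to 1
  Position 2 ('c'): new char, reset run to 1
  Position 3 ('c'): continues run of 'c', length=2
  Position 4 ('c'): continues run of 'c', length=3
  Position 5 ('a'): new char, reset run to 1
  Position 6 ('c'): new char, reset run to 1
  Position 7 ('c'): continues run of 'c', length=2
  Position 8 ('a'): new char, reset run to 1
Longest run: 'c' with length 3

3


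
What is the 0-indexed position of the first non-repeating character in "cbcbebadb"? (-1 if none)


Input: cbcbebadb
Character frequencies:
  'a': 1
  'b': 4
  'c': 2
  'd': 1
  'e': 1
Scanning left to right for freq == 1:
  Position 0 ('c'): freq=2, skip
  Position 1 ('b'): freq=4, skip
  Position 2 ('c'): freq=2, skip
  Position 3 ('b'): freq=4, skip
  Position 4 ('e'): unique! => answer = 4

4


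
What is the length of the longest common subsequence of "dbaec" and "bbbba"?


LCS of "dbaec" and "bbbba"
DP table:
           b    b    b    b    a
      0    0    0    0    0    0
  d   0    0    0    0    0    0
  b   0    1    1    1    1    1
  a   0    1    1    1    1    2
  e   0    1    1    1    1    2
  c   0    1    1    1    1    2
LCS length = dp[5][5] = 2

2


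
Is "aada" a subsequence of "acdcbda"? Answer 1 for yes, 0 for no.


Check if "aada" is a subsequence of "acdcbda"
Greedy scan:
  Position 0 ('a'): matches sub[0] = 'a'
  Position 1 ('c'): no match needed
  Position 2 ('d'): no match needed
  Position 3 ('c'): no match needed
  Position 4 ('b'): no match needed
  Position 5 ('d'): no match needed
  Position 6 ('a'): matches sub[1] = 'a'
Only matched 2/4 characters => not a subsequence

0


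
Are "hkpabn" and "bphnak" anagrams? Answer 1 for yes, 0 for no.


Strings: "hkpabn", "bphnak"
Sorted first:  abhknp
Sorted second: abhknp
Sorted forms match => anagrams

1


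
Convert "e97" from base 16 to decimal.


Input: "e97" in base 16
Positional expansion:
  Digit 'e' (value 14) x 16^2 = 3584
  Digit '9' (value 9) x 16^1 = 144
  Digit '7' (value 7) x 16^0 = 7
Sum = 3735

3735


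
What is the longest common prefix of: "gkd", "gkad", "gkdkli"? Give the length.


Words: gkd, gkad, gkdkli
  Position 0: all 'g' => match
  Position 1: all 'k' => match
  Position 2: ('d', 'a', 'd') => mismatch, stop
LCP = "gk" (length 2)

2


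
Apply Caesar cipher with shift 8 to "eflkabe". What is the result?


Caesar cipher: shift "eflkabe" by 8
  'e' (pos 4) + 8 = pos 12 = 'm'
  'f' (pos 5) + 8 = pos 13 = 'n'
  'l' (pos 11) + 8 = pos 19 = 't'
  'k' (pos 10) + 8 = pos 18 = 's'
  'a' (pos 0) + 8 = pos 8 = 'i'
  'b' (pos 1) + 8 = pos 9 = 'j'
  'e' (pos 4) + 8 = pos 12 = 'm'
Result: mntsijm

mntsijm


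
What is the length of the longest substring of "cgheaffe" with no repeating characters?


Input: "cgheaffe"
Sliding window (track last position of each char):
  Position 0 ('c'): window [0,0] length 1 -- new best
  Position 1 ('g'): window [0,1] length 2 -- new best
  Position 2 ('h'): window [0,2] length 3 -- new best
  Position 3 ('e'): window [0,3] length 4 -- new best
  Position 4 ('a'): window [0,4] length 5 -- new best
  Position 5 ('f'): window [0,5] length 6 -- new best
  Position 6 ('f'): repeat (last at 5), move window start to 6
  Position 6 ('f'): window [6,6] length 1
  Position 7 ('e'): window [6,7] length 2
Longest substring with no repeats: "cgheaf" with length 6

6


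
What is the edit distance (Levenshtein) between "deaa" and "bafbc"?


Computing edit distance: "deaa" -> "bafbc"
DP table:
           b    a    f    b    c
      0    1    2    3    4    5
  d   1    1    2    3    4    5
  e   2    2    2    3    4    5
  a   3    3    2    3    4    5
  a   4    4    3    3    4    5
Edit distance = dp[4][5] = 5

5


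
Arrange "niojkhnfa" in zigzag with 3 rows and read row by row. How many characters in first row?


Zigzag "niojkhnfa" into 3 rows:
Placing characters:
  'n' => row 0
  'i' => row 1
  'o' => row 2
  'j' => row 1
  'k' => row 0
  'h' => row 1
  'n' => row 2
  'f' => row 1
  'a' => row 0
Rows:
  Row 0: "nka"
  Row 1: "ijhf"
  Row 2: "on"
First row length: 3

3


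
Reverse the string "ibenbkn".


Input: ibenbkn
Reading characters right to left:
  Position 6: 'n'
  Position 5: 'k'
  Position 4: 'b'
  Position 3: 'n'
  Position 2: 'e'
  Position 1: 'b'
  Position 0: 'i'
Reversed: nkbnebi

nkbnebi


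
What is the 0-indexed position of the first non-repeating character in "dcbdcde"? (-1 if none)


Input: dcbdcde
Character frequencies:
  'b': 1
  'c': 2
  'd': 3
  'e': 1
Scanning left to right for freq == 1:
  Position 0 ('d'): freq=3, skip
  Position 1 ('c'): freq=2, skip
  Position 2 ('b'): unique! => answer = 2

2


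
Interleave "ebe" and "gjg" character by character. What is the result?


Interleaving "ebe" and "gjg":
  Position 0: 'e' from first, 'g' from second => "eg"
  Position 1: 'b' from first, 'j' from second => "bj"
  Position 2: 'e' from first, 'g' from second => "eg"
Result: egbjeg

egbjeg
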